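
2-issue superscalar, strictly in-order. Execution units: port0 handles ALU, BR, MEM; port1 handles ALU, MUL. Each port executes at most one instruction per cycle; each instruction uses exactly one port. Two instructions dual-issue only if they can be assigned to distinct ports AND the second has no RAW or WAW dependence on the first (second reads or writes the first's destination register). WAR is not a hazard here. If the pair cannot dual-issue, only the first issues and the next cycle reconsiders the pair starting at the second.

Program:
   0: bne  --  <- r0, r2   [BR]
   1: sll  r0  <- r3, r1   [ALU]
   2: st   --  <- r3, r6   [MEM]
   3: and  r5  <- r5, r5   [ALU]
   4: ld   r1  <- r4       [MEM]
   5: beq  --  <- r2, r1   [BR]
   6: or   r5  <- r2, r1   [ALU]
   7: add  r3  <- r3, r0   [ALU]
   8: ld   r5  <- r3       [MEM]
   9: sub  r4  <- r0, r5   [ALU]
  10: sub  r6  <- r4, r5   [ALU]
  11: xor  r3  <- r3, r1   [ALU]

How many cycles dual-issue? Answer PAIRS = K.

0. bne.BR;sll.ALU @i0,i1  | pair
1. st.MEM;and.ALU @i2,i3  | pair
2. ld.MEM @i4  | no-port MEM/BR
3. beq.BR;or.ALU @i5,i6  | pair
4. add.ALU @i7  | RAW r3
5. ld.MEM @i8  | RAW r5
6. sub.ALU @i9  | RAW r4
7. sub.ALU;xor.ALU @i10,i11  | pair

PAIRS = 4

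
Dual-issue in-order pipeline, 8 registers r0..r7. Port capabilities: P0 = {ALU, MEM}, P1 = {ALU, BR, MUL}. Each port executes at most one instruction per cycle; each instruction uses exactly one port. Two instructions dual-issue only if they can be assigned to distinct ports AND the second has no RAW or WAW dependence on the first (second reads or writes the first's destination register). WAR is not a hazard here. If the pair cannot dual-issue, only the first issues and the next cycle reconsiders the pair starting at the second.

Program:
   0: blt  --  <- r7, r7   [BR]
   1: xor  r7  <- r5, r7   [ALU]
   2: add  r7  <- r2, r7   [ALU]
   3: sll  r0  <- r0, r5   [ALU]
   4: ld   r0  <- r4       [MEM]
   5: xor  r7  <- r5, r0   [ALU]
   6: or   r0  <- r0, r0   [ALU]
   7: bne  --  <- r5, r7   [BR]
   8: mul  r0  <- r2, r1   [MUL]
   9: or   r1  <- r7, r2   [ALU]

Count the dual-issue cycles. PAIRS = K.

PAIRS = 4

#0 head=0: blt.BR/xor.ALU i0,i1 2-wide
#1 head=2: add.ALU/sll.ALU i2,i3 2-wide
#2 head=4: ld.MEM i4 RAW r0
#3 head=5: xor.ALU/or.ALU i5,i6 2-wide
#4 head=7: bne.BR i7 no-port BR/MUL
#5 head=8: mul.MUL/or.ALU i8,i9 2-wide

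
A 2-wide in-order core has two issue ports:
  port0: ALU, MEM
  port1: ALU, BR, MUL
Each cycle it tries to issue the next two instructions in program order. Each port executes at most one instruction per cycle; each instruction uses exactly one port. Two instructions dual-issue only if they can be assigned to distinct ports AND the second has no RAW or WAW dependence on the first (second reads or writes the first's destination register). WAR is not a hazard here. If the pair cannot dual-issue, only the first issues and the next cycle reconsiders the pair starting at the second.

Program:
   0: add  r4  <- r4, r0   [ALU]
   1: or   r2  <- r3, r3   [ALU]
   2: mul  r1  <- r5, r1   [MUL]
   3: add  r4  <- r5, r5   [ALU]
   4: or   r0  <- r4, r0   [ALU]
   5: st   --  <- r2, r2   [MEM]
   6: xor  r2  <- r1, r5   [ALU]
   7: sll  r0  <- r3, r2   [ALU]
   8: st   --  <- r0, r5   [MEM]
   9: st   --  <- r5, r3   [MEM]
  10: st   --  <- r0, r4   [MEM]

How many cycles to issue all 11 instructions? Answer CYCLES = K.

#0 head=0: add.ALU/or.ALU i0,i1 pair
#1 head=2: mul.MUL/add.ALU i2,i3 pair
#2 head=4: or.ALU/st.MEM i4,i5 pair
#3 head=6: xor.ALU i6 RAW r2
#4 head=7: sll.ALU i7 RAW r0
#5 head=8: st.MEM i8 no-port MEM/MEM
#6 head=9: st.MEM i9 no-port MEM/MEM
#7 head=10: st.MEM i10 tail

CYCLES = 8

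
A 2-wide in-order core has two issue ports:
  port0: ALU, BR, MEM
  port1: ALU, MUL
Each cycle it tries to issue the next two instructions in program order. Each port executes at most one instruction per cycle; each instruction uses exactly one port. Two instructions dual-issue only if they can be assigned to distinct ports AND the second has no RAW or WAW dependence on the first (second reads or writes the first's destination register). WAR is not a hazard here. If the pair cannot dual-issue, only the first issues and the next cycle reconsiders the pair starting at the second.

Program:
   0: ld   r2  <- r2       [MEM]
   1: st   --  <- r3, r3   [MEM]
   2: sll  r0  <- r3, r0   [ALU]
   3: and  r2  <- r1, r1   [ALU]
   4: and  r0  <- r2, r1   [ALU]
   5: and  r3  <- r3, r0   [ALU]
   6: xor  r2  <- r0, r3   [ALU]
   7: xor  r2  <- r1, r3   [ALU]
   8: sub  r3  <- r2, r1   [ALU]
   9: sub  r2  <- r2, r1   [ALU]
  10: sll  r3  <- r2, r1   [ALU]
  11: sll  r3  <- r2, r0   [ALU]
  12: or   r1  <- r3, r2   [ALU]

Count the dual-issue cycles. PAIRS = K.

PAIRS = 2

  cy0 -> i0 (ld.MEM) no-port MEM/MEM
  cy1 -> i1/i2 (st.MEM+sll.ALU) dual
  cy2 -> i3 (and.ALU) RAW r2
  cy3 -> i4 (and.ALU) RAW r0
  cy4 -> i5 (and.ALU) RAW r3
  cy5 -> i6 (xor.ALU) WAW r2
  cy6 -> i7 (xor.ALU) RAW r2
  cy7 -> i8/i9 (sub.ALU+sub.ALU) dual
  cy8 -> i10 (sll.ALU) WAW r3
  cy9 -> i11 (sll.ALU) RAW r3
  cy10 -> i12 (or.ALU) tail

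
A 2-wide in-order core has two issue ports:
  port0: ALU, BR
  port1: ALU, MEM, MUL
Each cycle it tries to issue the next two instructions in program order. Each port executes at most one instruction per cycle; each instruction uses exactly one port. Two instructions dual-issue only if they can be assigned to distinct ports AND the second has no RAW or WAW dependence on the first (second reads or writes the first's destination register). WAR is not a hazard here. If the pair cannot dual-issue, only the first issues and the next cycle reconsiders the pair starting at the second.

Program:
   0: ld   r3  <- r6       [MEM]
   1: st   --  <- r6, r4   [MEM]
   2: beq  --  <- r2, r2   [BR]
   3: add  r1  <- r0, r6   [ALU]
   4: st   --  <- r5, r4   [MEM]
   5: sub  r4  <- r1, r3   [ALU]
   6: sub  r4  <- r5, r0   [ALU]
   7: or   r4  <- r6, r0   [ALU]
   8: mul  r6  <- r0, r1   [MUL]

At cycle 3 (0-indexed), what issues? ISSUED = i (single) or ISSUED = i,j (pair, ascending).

ISSUED = 5

#0 head=0: ld i0 no-port MEM/MEM
#1 head=1: st+beq i1/i2 pair
#2 head=3: add+st i3/i4 pair
#3 head=5: sub i5 WAW r4
#4 head=6: sub i6 WAW r4
#5 head=7: or+mul i7/i8 pair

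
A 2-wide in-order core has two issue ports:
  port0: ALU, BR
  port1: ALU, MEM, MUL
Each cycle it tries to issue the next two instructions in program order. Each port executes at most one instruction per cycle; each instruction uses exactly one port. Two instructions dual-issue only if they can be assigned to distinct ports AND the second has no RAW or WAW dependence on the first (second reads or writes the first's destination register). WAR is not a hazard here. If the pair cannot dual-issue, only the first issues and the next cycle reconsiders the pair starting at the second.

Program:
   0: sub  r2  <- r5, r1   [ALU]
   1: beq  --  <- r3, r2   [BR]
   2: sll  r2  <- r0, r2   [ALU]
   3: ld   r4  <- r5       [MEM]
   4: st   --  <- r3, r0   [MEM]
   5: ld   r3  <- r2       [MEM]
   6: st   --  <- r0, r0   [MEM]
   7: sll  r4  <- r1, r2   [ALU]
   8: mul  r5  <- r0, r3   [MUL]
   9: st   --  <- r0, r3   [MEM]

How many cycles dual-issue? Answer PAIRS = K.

[0] i0  sub  -- RAW r2
[1] i1,i2  beq sll  -- pair
[2] i3  ld  -- no-port MEM/MEM
[3] i4  st  -- no-port MEM/MEM
[4] i5  ld  -- no-port MEM/MEM
[5] i6,i7  st sll  -- pair
[6] i8  mul  -- no-port MUL/MEM
[7] i9  st  -- tail

PAIRS = 2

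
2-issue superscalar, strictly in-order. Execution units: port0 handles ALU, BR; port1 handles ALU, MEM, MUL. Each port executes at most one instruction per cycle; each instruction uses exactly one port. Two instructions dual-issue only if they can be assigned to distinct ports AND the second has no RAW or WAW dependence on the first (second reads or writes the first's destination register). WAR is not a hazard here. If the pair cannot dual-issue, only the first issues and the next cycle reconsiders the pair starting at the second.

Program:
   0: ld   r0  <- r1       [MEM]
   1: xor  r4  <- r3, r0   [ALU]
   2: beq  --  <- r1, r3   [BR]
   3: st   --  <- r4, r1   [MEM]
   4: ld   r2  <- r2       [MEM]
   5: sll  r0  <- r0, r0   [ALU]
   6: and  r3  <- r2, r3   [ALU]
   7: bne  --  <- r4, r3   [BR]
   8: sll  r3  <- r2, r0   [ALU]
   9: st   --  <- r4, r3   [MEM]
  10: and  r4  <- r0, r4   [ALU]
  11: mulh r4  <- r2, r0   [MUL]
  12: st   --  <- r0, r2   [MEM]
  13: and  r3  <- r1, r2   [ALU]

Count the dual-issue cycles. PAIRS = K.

[0] i0  ld  -- RAW r0
[1] i1+i2  xor+beq  -- 2-wide
[2] i3  st  -- no-port MEM/MEM
[3] i4+i5  ld+sll  -- 2-wide
[4] i6  and  -- RAW r3
[5] i7+i8  bne+sll  -- 2-wide
[6] i9+i10  st+and  -- 2-wide
[7] i11  mulh  -- no-port MUL/MEM
[8] i12+i13  st+and  -- 2-wide

PAIRS = 5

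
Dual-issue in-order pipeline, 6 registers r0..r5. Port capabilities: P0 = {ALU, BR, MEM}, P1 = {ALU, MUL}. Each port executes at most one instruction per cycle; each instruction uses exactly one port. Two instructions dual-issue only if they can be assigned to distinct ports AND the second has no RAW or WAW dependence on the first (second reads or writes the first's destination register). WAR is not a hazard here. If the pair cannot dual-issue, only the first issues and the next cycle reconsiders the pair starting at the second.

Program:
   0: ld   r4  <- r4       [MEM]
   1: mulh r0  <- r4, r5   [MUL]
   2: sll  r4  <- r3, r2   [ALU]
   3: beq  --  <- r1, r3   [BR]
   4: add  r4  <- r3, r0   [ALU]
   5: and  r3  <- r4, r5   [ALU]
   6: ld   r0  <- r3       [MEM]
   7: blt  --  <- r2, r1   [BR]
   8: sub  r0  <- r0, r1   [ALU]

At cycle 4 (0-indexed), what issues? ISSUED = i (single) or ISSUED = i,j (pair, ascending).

ISSUED = 6

  cy0 -> i0 (ld.MEM) RAW r4
  cy1 -> i1+i2 (mulh.MUL+sll.ALU) 2-wide
  cy2 -> i3+i4 (beq.BR+add.ALU) 2-wide
  cy3 -> i5 (and.ALU) RAW r3
  cy4 -> i6 (ld.MEM) no-port MEM/BR
  cy5 -> i7+i8 (blt.BR+sub.ALU) 2-wide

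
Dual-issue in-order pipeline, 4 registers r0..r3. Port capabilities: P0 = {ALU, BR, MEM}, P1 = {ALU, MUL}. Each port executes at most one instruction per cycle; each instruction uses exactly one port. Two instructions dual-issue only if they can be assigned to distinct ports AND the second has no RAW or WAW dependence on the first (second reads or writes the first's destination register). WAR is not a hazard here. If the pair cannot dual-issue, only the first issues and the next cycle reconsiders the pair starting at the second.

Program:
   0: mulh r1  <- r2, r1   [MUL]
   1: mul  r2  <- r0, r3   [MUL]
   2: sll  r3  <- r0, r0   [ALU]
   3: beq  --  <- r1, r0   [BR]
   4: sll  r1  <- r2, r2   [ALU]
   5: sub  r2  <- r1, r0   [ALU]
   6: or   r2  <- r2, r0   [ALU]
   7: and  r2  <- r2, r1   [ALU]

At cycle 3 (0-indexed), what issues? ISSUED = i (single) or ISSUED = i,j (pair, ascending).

ISSUED = 5

  cy0 -> i0 (mulh.MUL) no-port MUL/MUL
  cy1 -> i1,i2 (mul.MUL+sll.ALU) 2-wide
  cy2 -> i3,i4 (beq.BR+sll.ALU) 2-wide
  cy3 -> i5 (sub.ALU) RAW+WAW r2
  cy4 -> i6 (or.ALU) RAW+WAW r2
  cy5 -> i7 (and.ALU) tail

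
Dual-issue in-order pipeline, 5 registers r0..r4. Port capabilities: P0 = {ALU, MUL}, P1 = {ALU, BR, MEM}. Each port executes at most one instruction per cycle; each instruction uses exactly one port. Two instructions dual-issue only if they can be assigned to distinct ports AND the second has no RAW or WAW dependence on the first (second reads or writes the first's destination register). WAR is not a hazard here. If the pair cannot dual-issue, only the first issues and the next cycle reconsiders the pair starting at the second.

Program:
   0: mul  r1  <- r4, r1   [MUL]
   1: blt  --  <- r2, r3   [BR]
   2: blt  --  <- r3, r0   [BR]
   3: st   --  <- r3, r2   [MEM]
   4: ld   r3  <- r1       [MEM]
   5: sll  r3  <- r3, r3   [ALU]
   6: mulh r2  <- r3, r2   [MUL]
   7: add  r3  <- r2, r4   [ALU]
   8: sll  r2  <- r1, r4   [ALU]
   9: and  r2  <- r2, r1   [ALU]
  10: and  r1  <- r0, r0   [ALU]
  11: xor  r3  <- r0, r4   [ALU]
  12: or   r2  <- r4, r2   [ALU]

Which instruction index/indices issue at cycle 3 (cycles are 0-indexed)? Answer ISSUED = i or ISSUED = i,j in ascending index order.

ISSUED = 4

[0] i0,i1  mul;blt  -- pair
[1] i2  blt  -- no-port BR/MEM
[2] i3  st  -- no-port MEM/MEM
[3] i4  ld  -- RAW+WAW r3
[4] i5  sll  -- RAW r3
[5] i6  mulh  -- RAW r2
[6] i7,i8  add;sll  -- pair
[7] i9,i10  and;and  -- pair
[8] i11,i12  xor;or  -- pair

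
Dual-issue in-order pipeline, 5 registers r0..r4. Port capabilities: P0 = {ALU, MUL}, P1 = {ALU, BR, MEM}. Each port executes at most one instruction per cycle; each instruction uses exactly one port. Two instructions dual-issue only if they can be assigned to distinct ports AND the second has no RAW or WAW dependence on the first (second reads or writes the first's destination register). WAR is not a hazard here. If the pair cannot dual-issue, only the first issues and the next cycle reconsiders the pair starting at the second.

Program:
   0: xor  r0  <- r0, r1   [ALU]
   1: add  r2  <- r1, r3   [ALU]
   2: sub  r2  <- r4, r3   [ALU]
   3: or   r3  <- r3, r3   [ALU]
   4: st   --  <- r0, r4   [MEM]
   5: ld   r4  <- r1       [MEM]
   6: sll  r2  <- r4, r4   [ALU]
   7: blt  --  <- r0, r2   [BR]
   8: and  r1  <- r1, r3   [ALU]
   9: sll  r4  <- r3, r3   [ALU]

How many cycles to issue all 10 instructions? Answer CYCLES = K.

CYCLES = 7

c0: i0,i1 xor add  2-wide
c1: i2,i3 sub or  2-wide
c2: i4 st  no-port MEM/MEM
c3: i5 ld  RAW r4
c4: i6 sll  RAW r2
c5: i7,i8 blt and  2-wide
c6: i9 sll  tail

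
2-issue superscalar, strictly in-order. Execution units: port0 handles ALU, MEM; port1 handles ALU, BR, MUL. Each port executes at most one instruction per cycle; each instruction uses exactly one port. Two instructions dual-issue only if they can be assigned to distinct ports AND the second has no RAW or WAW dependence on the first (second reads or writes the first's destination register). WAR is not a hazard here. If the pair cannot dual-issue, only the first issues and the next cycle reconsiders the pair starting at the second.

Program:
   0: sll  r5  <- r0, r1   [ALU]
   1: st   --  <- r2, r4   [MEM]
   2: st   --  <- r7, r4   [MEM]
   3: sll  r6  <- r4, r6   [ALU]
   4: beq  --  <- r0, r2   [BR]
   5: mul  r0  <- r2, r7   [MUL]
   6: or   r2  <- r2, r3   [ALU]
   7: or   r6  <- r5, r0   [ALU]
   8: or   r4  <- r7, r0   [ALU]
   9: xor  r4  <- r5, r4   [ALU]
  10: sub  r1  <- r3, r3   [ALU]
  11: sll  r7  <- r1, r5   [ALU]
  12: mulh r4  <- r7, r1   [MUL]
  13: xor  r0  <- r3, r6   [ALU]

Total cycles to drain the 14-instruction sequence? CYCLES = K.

CYCLES = 8

[0] i0+i1  sll;st  -- dual
[1] i2+i3  st;sll  -- dual
[2] i4  beq  -- no-port BR/MUL
[3] i5+i6  mul;or  -- dual
[4] i7+i8  or;or  -- dual
[5] i9+i10  xor;sub  -- dual
[6] i11  sll  -- RAW r7
[7] i12+i13  mulh;xor  -- dual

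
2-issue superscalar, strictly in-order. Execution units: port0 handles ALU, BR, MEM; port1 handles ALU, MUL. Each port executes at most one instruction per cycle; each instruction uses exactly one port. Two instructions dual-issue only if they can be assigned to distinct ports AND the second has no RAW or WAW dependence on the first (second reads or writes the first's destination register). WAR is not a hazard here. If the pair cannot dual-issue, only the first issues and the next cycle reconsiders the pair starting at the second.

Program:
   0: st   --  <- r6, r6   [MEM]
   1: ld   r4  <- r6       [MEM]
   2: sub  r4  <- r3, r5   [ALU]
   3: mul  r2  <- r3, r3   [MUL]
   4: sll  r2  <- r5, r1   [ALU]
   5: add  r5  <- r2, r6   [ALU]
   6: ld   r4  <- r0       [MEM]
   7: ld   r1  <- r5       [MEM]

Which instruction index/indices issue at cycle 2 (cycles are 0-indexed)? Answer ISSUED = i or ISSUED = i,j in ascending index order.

c0: i0 st  no-port MEM/MEM
c1: i1 ld  WAW r4
c2: i2,i3 sub mul  pair
c3: i4 sll  RAW r2
c4: i5,i6 add ld  pair
c5: i7 ld  tail

ISSUED = 2,3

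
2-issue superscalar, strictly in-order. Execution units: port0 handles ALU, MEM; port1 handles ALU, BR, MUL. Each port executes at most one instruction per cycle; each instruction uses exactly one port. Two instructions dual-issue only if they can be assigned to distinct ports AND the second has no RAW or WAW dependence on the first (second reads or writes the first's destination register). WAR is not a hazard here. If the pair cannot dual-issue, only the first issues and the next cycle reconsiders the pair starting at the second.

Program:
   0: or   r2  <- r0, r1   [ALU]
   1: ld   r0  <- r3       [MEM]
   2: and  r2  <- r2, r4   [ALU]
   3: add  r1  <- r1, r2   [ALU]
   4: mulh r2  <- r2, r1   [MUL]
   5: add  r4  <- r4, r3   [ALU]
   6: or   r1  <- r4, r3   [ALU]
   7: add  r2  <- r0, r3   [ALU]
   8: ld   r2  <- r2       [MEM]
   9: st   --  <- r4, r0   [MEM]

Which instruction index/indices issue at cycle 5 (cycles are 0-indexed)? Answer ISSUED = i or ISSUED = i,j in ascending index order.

ISSUED = 8

  cy0 -> i0&i1 (or+ld) pair
  cy1 -> i2 (and) RAW r2
  cy2 -> i3 (add) RAW r1
  cy3 -> i4&i5 (mulh+add) pair
  cy4 -> i6&i7 (or+add) pair
  cy5 -> i8 (ld) no-port MEM/MEM
  cy6 -> i9 (st) tail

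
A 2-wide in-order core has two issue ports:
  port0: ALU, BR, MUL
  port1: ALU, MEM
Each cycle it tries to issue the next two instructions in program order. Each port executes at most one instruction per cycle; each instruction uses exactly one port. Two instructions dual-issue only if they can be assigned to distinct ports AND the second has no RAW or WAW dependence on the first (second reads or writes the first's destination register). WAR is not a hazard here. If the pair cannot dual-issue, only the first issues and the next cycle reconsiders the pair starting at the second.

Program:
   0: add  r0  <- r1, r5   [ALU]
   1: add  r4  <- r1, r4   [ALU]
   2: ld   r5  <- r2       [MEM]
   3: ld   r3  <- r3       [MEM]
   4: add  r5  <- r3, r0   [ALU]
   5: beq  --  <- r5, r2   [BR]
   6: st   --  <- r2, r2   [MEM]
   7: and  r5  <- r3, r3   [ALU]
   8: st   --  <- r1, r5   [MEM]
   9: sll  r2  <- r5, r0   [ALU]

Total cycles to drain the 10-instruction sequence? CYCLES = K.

t=0 i0,i1:add+add ; 2-wide
t=1 i2:ld ; no-port MEM/MEM
t=2 i3:ld ; RAW r3
t=3 i4:add ; RAW r5
t=4 i5,i6:beq+st ; 2-wide
t=5 i7:and ; RAW r5
t=6 i8,i9:st+sll ; 2-wide

CYCLES = 7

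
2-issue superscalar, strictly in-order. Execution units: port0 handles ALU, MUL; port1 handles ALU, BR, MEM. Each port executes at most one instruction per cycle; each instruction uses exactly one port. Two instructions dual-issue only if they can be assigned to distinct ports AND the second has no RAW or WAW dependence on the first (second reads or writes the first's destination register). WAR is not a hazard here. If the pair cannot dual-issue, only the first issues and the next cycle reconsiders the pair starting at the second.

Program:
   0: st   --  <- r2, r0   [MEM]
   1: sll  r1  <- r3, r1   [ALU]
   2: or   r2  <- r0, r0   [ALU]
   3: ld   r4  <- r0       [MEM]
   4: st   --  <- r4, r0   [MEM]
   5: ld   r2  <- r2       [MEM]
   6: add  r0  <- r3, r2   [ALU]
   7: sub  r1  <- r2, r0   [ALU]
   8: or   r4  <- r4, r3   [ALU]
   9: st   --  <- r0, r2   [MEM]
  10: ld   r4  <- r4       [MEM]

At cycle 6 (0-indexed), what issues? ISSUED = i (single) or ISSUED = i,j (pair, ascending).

  cy0 -> i0/i1 (st;sll) 2-wide
  cy1 -> i2/i3 (or;ld) 2-wide
  cy2 -> i4 (st) no-port MEM/MEM
  cy3 -> i5 (ld) RAW r2
  cy4 -> i6 (add) RAW r0
  cy5 -> i7/i8 (sub;or) 2-wide
  cy6 -> i9 (st) no-port MEM/MEM
  cy7 -> i10 (ld) tail

ISSUED = 9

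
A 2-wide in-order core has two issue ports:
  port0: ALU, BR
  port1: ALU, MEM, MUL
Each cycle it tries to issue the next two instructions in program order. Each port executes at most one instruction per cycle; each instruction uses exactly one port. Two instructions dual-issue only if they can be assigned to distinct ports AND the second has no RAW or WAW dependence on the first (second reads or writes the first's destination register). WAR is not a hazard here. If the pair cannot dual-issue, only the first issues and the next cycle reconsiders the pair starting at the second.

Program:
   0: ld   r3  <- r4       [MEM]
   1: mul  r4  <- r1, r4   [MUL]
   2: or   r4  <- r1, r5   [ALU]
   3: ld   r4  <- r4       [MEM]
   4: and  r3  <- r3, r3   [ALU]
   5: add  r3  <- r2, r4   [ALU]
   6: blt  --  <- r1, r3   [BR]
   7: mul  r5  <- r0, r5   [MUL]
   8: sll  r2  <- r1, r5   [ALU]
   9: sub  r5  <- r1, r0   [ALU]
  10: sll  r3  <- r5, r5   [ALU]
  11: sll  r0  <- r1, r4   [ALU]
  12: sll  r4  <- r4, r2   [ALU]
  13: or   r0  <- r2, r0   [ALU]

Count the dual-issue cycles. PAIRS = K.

PAIRS = 5

  cy0 -> i0 (ld) no-port MEM/MUL
  cy1 -> i1 (mul) WAW r4
  cy2 -> i2 (or) RAW+WAW r4
  cy3 -> i3/i4 (ld and) pair
  cy4 -> i5 (add) RAW r3
  cy5 -> i6/i7 (blt mul) pair
  cy6 -> i8/i9 (sll sub) pair
  cy7 -> i10/i11 (sll sll) pair
  cy8 -> i12/i13 (sll or) pair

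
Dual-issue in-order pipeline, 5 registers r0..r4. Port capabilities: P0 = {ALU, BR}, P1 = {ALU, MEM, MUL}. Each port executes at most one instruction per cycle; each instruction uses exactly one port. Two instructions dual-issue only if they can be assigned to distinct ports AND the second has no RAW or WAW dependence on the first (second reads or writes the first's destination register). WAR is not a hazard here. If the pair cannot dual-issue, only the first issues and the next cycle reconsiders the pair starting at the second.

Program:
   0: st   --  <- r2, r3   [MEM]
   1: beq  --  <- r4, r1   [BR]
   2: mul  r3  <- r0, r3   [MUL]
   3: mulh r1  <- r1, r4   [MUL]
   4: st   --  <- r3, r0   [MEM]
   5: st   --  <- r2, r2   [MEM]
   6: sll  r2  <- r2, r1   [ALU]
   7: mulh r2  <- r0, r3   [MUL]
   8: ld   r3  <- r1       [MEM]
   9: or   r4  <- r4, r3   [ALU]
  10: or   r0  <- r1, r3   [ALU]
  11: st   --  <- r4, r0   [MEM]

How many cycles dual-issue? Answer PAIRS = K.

PAIRS = 3

  cy0 -> i0+i1 (st beq) pair
  cy1 -> i2 (mul) no-port MUL/MUL
  cy2 -> i3 (mulh) no-port MUL/MEM
  cy3 -> i4 (st) no-port MEM/MEM
  cy4 -> i5+i6 (st sll) pair
  cy5 -> i7 (mulh) no-port MUL/MEM
  cy6 -> i8 (ld) RAW r3
  cy7 -> i9+i10 (or or) pair
  cy8 -> i11 (st) tail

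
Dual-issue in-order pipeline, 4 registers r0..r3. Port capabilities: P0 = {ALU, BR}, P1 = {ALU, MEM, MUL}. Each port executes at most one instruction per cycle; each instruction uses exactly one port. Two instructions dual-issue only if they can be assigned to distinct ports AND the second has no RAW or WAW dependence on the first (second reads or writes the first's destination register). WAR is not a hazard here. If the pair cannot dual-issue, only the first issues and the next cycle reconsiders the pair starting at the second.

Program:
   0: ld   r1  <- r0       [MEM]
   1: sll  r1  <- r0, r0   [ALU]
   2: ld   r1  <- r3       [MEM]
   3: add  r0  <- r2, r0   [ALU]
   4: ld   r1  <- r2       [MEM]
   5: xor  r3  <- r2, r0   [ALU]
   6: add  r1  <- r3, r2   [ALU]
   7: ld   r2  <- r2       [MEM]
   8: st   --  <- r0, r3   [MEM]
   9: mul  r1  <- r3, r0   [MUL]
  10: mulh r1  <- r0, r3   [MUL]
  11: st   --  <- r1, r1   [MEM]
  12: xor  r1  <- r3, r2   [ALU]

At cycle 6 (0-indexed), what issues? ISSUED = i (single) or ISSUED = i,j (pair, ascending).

c0: i0 ld  WAW r1
c1: i1 sll  WAW r1
c2: i2+i3 ld;add  pair
c3: i4+i5 ld;xor  pair
c4: i6+i7 add;ld  pair
c5: i8 st  no-port MEM/MUL
c6: i9 mul  no-port MUL/MUL
c7: i10 mulh  no-port MUL/MEM
c8: i11+i12 st;xor  pair

ISSUED = 9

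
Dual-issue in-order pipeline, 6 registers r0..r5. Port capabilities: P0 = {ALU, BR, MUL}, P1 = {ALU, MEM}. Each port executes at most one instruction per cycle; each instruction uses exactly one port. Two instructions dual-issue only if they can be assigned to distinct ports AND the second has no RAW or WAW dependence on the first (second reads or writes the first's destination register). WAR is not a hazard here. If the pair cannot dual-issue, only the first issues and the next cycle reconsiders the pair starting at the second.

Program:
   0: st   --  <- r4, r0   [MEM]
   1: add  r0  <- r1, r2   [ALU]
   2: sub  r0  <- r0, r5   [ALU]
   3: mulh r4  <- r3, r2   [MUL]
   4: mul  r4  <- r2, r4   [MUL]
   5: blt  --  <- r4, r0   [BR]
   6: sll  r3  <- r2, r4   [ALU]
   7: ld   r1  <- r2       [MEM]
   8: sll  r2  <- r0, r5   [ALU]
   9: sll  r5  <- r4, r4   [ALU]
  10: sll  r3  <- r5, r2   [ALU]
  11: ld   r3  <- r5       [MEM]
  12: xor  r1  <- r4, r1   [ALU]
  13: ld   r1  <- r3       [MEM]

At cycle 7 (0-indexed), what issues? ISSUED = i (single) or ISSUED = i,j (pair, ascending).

#0 head=0: st.MEM/add.ALU i0&i1 dual
#1 head=2: sub.ALU/mulh.MUL i2&i3 dual
#2 head=4: mul.MUL i4 no-port MUL/BR
#3 head=5: blt.BR/sll.ALU i5&i6 dual
#4 head=7: ld.MEM/sll.ALU i7&i8 dual
#5 head=9: sll.ALU i9 RAW r5
#6 head=10: sll.ALU i10 WAW r3
#7 head=11: ld.MEM/xor.ALU i11&i12 dual
#8 head=13: ld.MEM i13 tail

ISSUED = 11,12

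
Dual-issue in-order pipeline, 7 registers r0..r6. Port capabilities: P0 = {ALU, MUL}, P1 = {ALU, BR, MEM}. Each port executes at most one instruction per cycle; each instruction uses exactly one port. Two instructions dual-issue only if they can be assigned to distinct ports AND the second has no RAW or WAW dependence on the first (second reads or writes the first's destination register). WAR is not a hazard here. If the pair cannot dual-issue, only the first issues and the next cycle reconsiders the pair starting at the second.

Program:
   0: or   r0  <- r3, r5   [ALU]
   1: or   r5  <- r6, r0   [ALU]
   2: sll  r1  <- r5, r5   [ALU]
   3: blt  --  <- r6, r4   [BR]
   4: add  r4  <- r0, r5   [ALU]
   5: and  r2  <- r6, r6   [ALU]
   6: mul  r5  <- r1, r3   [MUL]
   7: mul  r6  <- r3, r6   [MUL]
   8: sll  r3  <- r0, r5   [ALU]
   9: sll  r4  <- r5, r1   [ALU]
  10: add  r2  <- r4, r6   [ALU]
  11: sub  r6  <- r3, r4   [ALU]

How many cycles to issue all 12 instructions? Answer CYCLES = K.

  cy0 -> i0 (or) RAW r0
  cy1 -> i1 (or) RAW r5
  cy2 -> i2/i3 (sll/blt) 2-wide
  cy3 -> i4/i5 (add/and) 2-wide
  cy4 -> i6 (mul) no-port MUL/MUL
  cy5 -> i7/i8 (mul/sll) 2-wide
  cy6 -> i9 (sll) RAW r4
  cy7 -> i10/i11 (add/sub) 2-wide

CYCLES = 8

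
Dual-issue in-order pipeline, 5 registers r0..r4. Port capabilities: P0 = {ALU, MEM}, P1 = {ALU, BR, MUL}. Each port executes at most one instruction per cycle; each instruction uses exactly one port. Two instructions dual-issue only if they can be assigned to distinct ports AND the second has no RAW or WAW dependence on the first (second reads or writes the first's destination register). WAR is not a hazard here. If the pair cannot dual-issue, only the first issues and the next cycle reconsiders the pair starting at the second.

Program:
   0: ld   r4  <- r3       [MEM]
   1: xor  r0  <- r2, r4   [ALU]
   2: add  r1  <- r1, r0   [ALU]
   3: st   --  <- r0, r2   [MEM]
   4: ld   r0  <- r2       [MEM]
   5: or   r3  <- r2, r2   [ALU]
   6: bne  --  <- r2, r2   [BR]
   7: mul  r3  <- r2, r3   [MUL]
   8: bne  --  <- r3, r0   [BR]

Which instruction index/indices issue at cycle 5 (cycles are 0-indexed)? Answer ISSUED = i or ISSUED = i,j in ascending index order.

ISSUED = 7

#0 head=0: ld.MEM i0 RAW r4
#1 head=1: xor.ALU i1 RAW r0
#2 head=2: add.ALU/st.MEM i2&i3 pair
#3 head=4: ld.MEM/or.ALU i4&i5 pair
#4 head=6: bne.BR i6 no-port BR/MUL
#5 head=7: mul.MUL i7 no-port MUL/BR
#6 head=8: bne.BR i8 tail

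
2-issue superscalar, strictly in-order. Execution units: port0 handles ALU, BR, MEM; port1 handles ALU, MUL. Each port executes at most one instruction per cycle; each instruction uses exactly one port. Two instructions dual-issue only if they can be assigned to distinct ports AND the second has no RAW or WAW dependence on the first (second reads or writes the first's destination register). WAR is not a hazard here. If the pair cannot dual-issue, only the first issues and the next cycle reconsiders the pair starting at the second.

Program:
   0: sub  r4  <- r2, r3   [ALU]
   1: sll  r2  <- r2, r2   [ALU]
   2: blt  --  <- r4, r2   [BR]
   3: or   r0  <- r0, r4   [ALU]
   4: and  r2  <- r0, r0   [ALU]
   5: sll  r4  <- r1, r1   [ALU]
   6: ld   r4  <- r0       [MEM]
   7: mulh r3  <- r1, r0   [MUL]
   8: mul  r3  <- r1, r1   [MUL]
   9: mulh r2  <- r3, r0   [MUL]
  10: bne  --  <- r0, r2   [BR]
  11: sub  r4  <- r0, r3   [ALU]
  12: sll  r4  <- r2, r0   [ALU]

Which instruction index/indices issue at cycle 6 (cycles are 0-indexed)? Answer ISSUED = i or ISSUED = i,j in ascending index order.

ISSUED = 10,11

c0: i0/i1 sub/sll  2-wide
c1: i2/i3 blt/or  2-wide
c2: i4/i5 and/sll  2-wide
c3: i6/i7 ld/mulh  2-wide
c4: i8 mul  no-port MUL/MUL
c5: i9 mulh  RAW r2
c6: i10/i11 bne/sub  2-wide
c7: i12 sll  tail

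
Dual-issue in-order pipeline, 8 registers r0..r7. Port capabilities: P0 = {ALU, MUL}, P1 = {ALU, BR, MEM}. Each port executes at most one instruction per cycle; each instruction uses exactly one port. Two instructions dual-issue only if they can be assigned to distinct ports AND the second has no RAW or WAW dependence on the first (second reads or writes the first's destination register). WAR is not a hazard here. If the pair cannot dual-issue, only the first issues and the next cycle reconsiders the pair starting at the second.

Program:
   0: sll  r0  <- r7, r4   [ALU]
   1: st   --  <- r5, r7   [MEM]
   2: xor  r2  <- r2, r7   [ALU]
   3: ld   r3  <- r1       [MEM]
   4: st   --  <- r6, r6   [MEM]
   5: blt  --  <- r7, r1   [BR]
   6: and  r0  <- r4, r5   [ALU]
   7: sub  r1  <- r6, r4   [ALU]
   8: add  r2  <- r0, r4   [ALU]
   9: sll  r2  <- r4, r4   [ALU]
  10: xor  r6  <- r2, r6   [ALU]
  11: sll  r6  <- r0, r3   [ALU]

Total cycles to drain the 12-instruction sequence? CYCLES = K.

c0: i0+i1 sll;st  dual
c1: i2+i3 xor;ld  dual
c2: i4 st  no-port MEM/BR
c3: i5+i6 blt;and  dual
c4: i7+i8 sub;add  dual
c5: i9 sll  RAW r2
c6: i10 xor  WAW r6
c7: i11 sll  tail

CYCLES = 8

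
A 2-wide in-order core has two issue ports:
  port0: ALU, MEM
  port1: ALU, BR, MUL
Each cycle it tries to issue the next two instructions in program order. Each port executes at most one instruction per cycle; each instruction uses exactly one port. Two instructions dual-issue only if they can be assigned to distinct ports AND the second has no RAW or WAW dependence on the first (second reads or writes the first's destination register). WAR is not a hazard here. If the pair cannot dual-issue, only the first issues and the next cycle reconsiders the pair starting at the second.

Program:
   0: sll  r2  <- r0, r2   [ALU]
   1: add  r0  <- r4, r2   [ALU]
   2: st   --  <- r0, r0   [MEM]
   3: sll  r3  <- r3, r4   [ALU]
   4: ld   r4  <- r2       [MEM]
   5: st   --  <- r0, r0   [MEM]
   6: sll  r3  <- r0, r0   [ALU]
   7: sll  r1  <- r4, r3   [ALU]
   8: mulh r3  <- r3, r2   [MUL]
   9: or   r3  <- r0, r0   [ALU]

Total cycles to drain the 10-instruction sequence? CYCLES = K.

t=0 i0:sll.ALU ; RAW r2
t=1 i1:add.ALU ; RAW r0
t=2 i2/i3:st.MEM+sll.ALU ; 2-wide
t=3 i4:ld.MEM ; no-port MEM/MEM
t=4 i5/i6:st.MEM+sll.ALU ; 2-wide
t=5 i7/i8:sll.ALU+mulh.MUL ; 2-wide
t=6 i9:or.ALU ; tail

CYCLES = 7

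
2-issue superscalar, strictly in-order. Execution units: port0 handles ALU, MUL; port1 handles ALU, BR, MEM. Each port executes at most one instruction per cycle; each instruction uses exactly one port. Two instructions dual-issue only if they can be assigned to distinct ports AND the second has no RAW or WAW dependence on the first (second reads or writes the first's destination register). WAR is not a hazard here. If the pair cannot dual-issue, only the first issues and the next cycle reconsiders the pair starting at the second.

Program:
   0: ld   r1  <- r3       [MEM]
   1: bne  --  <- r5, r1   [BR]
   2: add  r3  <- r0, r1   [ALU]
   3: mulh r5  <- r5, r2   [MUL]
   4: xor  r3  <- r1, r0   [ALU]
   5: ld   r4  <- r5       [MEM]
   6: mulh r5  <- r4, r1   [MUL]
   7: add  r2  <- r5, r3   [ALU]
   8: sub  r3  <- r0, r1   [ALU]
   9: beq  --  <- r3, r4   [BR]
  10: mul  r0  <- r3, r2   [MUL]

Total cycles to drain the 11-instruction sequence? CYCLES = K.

c0: i0 ld  no-port MEM/BR
c1: i1+i2 bne/add  2-wide
c2: i3+i4 mulh/xor  2-wide
c3: i5 ld  RAW r4
c4: i6 mulh  RAW r5
c5: i7+i8 add/sub  2-wide
c6: i9+i10 beq/mul  2-wide

CYCLES = 7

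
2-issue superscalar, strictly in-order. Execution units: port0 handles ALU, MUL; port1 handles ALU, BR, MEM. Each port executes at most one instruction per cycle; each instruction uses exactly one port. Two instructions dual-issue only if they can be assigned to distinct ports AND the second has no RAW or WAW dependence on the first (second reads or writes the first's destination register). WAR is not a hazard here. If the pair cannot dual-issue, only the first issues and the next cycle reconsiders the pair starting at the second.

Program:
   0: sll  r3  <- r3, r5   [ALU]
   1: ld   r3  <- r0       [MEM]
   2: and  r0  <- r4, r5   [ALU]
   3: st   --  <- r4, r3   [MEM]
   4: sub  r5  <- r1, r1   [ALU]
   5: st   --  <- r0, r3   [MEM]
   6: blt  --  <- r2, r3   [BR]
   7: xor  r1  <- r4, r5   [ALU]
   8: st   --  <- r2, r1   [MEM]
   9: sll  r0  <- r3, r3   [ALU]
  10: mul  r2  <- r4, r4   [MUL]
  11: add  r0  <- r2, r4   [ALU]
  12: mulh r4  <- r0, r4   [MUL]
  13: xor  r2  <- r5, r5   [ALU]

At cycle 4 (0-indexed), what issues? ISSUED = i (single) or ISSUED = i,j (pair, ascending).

ISSUED = 6,7

c0: i0 sll  WAW r3
c1: i1,i2 ld and  pair
c2: i3,i4 st sub  pair
c3: i5 st  no-port MEM/BR
c4: i6,i7 blt xor  pair
c5: i8,i9 st sll  pair
c6: i10 mul  RAW r2
c7: i11 add  RAW r0
c8: i12,i13 mulh xor  pair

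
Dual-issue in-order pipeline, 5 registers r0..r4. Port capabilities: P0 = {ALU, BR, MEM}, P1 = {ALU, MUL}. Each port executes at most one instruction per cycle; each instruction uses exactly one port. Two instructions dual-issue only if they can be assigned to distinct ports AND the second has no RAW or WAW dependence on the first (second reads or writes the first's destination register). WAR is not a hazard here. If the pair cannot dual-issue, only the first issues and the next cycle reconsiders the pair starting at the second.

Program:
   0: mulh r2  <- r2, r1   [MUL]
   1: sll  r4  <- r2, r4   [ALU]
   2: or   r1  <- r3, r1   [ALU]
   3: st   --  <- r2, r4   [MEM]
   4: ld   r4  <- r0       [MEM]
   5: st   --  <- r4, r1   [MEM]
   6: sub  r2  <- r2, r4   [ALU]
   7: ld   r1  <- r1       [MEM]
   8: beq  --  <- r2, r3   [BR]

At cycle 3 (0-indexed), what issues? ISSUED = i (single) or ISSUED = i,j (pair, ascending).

t=0 i0:mulh.MUL ; RAW r2
t=1 i1,i2:sll.ALU;or.ALU ; dual
t=2 i3:st.MEM ; no-port MEM/MEM
t=3 i4:ld.MEM ; no-port MEM/MEM
t=4 i5,i6:st.MEM;sub.ALU ; dual
t=5 i7:ld.MEM ; no-port MEM/BR
t=6 i8:beq.BR ; tail

ISSUED = 4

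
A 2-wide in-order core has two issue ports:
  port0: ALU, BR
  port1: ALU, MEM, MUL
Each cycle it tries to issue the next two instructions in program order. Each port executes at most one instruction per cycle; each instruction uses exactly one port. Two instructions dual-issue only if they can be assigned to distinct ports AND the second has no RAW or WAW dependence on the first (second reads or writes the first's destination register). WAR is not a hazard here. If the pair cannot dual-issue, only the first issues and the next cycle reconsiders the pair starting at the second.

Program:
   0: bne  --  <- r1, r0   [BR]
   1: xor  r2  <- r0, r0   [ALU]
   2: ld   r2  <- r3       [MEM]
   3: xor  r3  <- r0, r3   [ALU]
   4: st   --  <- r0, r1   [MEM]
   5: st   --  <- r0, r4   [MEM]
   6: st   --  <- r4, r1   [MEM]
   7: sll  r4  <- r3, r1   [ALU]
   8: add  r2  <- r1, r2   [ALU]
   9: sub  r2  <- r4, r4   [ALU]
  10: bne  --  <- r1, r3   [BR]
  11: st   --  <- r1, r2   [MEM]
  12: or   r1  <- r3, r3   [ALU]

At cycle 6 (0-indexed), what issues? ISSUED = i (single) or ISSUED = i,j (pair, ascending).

ISSUED = 9,10

  cy0 -> i0,i1 (bne.BR;xor.ALU) dual
  cy1 -> i2,i3 (ld.MEM;xor.ALU) dual
  cy2 -> i4 (st.MEM) no-port MEM/MEM
  cy3 -> i5 (st.MEM) no-port MEM/MEM
  cy4 -> i6,i7 (st.MEM;sll.ALU) dual
  cy5 -> i8 (add.ALU) WAW r2
  cy6 -> i9,i10 (sub.ALU;bne.BR) dual
  cy7 -> i11,i12 (st.MEM;or.ALU) dual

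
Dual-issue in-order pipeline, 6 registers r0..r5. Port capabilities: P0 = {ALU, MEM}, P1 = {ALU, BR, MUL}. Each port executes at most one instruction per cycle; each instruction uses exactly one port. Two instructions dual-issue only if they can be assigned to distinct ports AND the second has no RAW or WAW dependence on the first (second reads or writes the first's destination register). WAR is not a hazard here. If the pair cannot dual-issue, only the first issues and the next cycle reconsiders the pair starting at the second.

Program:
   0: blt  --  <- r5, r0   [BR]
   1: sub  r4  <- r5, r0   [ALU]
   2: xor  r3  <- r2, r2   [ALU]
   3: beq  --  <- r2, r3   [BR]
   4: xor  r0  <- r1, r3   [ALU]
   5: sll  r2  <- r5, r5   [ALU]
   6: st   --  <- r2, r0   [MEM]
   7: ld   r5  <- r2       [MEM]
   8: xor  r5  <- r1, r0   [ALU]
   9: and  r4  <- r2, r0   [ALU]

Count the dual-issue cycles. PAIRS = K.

PAIRS = 3

c0: i0,i1 blt sub  pair
c1: i2 xor  RAW r3
c2: i3,i4 beq xor  pair
c3: i5 sll  RAW r2
c4: i6 st  no-port MEM/MEM
c5: i7 ld  WAW r5
c6: i8,i9 xor and  pair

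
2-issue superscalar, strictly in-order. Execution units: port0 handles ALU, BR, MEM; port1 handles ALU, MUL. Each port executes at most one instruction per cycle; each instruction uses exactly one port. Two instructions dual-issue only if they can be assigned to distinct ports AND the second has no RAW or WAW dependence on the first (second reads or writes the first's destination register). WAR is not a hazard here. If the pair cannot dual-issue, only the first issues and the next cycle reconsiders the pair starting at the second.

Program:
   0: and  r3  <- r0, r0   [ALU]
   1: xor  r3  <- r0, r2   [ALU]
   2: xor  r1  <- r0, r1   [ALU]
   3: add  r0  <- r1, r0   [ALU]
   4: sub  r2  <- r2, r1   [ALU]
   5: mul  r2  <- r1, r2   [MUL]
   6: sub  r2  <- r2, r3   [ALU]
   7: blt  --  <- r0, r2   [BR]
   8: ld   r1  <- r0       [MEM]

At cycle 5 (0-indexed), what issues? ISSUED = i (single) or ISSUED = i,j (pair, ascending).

0. and @i0  | WAW r3
1. xor;xor @i1&i2  | dual
2. add;sub @i3&i4  | dual
3. mul @i5  | RAW+WAW r2
4. sub @i6  | RAW r2
5. blt @i7  | no-port BR/MEM
6. ld @i8  | tail

ISSUED = 7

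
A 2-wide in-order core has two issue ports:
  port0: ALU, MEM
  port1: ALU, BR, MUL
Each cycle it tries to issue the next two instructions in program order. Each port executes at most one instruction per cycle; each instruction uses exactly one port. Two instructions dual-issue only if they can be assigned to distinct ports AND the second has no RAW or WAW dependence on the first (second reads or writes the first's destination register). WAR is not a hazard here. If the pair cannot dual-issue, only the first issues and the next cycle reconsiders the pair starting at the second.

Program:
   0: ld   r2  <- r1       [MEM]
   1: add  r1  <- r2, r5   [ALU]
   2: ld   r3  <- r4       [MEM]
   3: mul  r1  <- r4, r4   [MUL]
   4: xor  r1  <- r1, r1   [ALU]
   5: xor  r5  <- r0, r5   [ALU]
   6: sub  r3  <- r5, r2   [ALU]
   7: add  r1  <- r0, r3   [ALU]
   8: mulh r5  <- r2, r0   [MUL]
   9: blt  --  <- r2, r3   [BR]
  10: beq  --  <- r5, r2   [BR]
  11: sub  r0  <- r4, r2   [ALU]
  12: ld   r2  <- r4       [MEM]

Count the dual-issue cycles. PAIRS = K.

t=0 i0:ld.MEM ; RAW r2
t=1 i1/i2:add.ALU ld.MEM ; pair
t=2 i3:mul.MUL ; RAW+WAW r1
t=3 i4/i5:xor.ALU xor.ALU ; pair
t=4 i6:sub.ALU ; RAW r3
t=5 i7/i8:add.ALU mulh.MUL ; pair
t=6 i9:blt.BR ; no-port BR/BR
t=7 i10/i11:beq.BR sub.ALU ; pair
t=8 i12:ld.MEM ; tail

PAIRS = 4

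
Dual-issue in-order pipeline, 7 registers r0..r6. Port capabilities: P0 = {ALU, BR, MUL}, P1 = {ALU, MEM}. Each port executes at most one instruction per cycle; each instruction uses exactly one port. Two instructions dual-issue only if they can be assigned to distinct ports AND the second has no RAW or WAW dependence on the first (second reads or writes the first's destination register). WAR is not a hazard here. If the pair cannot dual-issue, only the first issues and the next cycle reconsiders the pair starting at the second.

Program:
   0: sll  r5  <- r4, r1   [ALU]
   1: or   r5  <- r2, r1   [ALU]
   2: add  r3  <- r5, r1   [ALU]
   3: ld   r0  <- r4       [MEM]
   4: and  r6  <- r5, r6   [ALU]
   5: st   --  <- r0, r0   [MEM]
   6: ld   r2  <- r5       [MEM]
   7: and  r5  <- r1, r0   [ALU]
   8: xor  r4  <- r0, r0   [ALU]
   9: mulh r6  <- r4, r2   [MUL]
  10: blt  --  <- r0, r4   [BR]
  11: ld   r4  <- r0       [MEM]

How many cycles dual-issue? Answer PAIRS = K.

PAIRS = 4

#0 head=0: sll.ALU i0 WAW r5
#1 head=1: or.ALU i1 RAW r5
#2 head=2: add.ALU+ld.MEM i2,i3 2-wide
#3 head=4: and.ALU+st.MEM i4,i5 2-wide
#4 head=6: ld.MEM+and.ALU i6,i7 2-wide
#5 head=8: xor.ALU i8 RAW r4
#6 head=9: mulh.MUL i9 no-port MUL/BR
#7 head=10: blt.BR+ld.MEM i10,i11 2-wide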